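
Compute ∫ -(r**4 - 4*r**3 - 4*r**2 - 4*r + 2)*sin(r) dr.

Use integration by parts with u = r**4 - 4*r**3 - 4*r**2 - 4*r + 2, dv = -sin(r) dr, so v = cos(r).
Apply parts 4 times (tabular method): alternate signs, differentiate u down to 0, integrate dv up.

r**4*cos(r) - 4*r**3*sin(r) - 4*r**3*cos(r) + 12*r**2*sin(r) - 16*r**2*cos(r) + 32*r*sin(r) + 20*r*cos(r) - 20*sin(r) + 34*cos(r) + C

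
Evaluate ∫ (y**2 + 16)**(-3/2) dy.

Substitute y = 4·tan(θ), so dy = 4·sec(θ)^2 dθ and the radical becomes sqrt(y**2 + 16) = 4·sec(θ) by the Pythagorean identity.
Integrate the resulting trig expression in θ, then back-substitute tan(θ) = y/4, sec(θ) = sqrt(y**2 + 16)/4 (absorbing any constant into C).

y/(16*sqrt(y**2 + 16)) + C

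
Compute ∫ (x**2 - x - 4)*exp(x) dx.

(x**2 - 3*x - 1)*exp(x) + C

Use integration by parts with u = x**2 - x - 4, dv = exp(x) dx, so v = exp(x).
Apply parts 2 times (tabular method): alternate signs, differentiate u down to 0, integrate dv up.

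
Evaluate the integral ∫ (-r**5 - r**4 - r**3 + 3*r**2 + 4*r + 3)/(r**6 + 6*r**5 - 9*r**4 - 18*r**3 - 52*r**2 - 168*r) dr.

Factor the denominator: r*(r - 3)*(r + 2)*(r + 7)*(r**2 + 4).
Partial-fraction decomposition: -(1097*r - 206)/(11024*(r**2 + 4)) - 14871/(18550*(r + 7)) + 31/(400*(r + 2)) - 103/(650*(r - 3)) - 1/(56*r).
Integrate each term; A/(r−a) gives A·log|r−a|; the (Br+D)/(r²+p²) term gives a log and an atan.

-log(r)/56 - 103*log(r - 3)/650 + 31*log(r + 2)/400 - 14871*log(r + 7)/18550 - 1097*log(r**2 + 4)/22048 + 103*atan(r/2)/11024 + C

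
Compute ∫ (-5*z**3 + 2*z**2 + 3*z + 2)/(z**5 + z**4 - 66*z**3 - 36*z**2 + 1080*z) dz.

log(z)/540 - 247*log(z - 6)/216 + 558*log(z - 5)/605 + 637*log(z + 6)/2904 + 142/(99*z + 594) + C

Factor the denominator: z*(z - 6)*(z - 5)*(z + 6)**2.
Partial-fraction decomposition: 637/(2904*(z + 6)) - 142/(99*(z + 6)**2) + 558/(605*(z - 5)) - 247/(216*(z - 6)) + 1/(540*z).
Integrate each term; A/(z−a) gives A·log|z−a|; A/(z−a)² gives −A/(z−a).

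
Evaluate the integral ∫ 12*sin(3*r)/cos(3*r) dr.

Let u = cos(3*r), so du = (-3*sin(3*r)) dr.
Rewriting, the integral becomes -4·∫ 1/u du = -4·log(u).
Substituting back, u = cos(3*r).

-4*log(cos(3*r)) + C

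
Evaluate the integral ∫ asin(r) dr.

r*asin(r) + sqrt(-r**2 + 1) + C

Use integration by parts with u = arcsin(r), dv = dr.
Then du = 1/sqrt(-r**2 + 1) dr.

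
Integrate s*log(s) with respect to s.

Use integration by parts with u = log(s), dv = s ds.
Then du = 1/s ds and v = s**2/2.

s**2*log(s)/2 - s**2/4 + C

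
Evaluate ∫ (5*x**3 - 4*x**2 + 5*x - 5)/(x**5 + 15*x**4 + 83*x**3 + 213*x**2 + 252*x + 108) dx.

-19*log(x + 1)/20 + 71*log(x + 2)/4 - 353*log(x + 3)/36 - 1259*log(x + 6)/180 + 191/(6*x + 18) + C

Factor the denominator: (x + 1)*(x + 2)*(x + 3)**2*(x + 6).
Partial-fraction decomposition: -1259/(180*(x + 6)) - 353/(36*(x + 3)) - 191/(6*(x + 3)**2) + 71/(4*(x + 2)) - 19/(20*(x + 1)).
Integrate each term; A/(x−a) gives A·log|x−a|; A/(x−a)² gives −A/(x−a).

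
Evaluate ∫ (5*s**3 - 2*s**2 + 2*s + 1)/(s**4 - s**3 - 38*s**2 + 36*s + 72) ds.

Factor the denominator: (s - 6)*(s - 2)*(s + 1)*(s + 6).
Partial-fraction decomposition: 1163/(480*(s + 6)) - 8/(105*(s + 1)) - 37/(96*(s - 2)) + 1021/(336*(s - 6)).
Integrate each term: A/(s−a) contributes A·log|s−a|.

1021*log(s - 6)/336 - 37*log(s - 2)/96 - 8*log(s + 1)/105 + 1163*log(s + 6)/480 + C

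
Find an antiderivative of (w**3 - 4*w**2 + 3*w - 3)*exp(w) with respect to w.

(w**3 - 7*w**2 + 17*w - 20)*exp(w) + C

Use integration by parts with u = w**3 - 4*w**2 + 3*w - 3, dv = exp(w) dw, so v = exp(w).
Apply parts 3 times (tabular method): alternate signs, differentiate u down to 0, integrate dv up.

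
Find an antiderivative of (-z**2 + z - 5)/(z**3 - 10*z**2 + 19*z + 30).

Factor the denominator: (z - 6)*(z - 5)*(z + 1).
Partial-fraction decomposition: -1/(6*(z + 1)) + 25/(6*(z - 5)) - 5/(z - 6).
Integrate each term: A/(z−a) contributes A·log|z−a|.

-5*log(z - 6) + 25*log(z - 5)/6 - log(z + 1)/6 + C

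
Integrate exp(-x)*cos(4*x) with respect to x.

4*exp(-x)*sin(4*x)/17 - exp(-x)*cos(4*x)/17 + C

Let I denote the integral. Integrate by parts with u = cos(4*x), dv = exp(-x) dx, so v = -exp(-x): I = -exp(-x)*cos(4*x) − 4·∫ exp(-x)*sin(4*x) dx.
Apply parts again with u = sin(4*x), dv = exp(-x) dx: ∫ exp(-x)*sin(4*x) dx = -exp(-x)*sin(4*x) + 4·I. Substituting back brings back I: I = 4*exp(-x)*sin(4*x) - exp(-x)*cos(4*x) − 16·I.
Solving for I: (1 + 16)·I equals the remaining terms, so I = (1/17)·(4*exp(-x)*sin(4*x) - exp(-x)*cos(4*x)).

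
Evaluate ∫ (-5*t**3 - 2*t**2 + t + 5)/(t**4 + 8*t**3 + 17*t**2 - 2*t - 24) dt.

-log(t - 1)/60 - 35*log(t + 2)/6 + 119*log(t + 3)/4 - 289*log(t + 4)/10 + C

Factor the denominator: (t - 1)*(t + 2)*(t + 3)*(t + 4).
Partial-fraction decomposition: -289/(10*(t + 4)) + 119/(4*(t + 3)) - 35/(6*(t + 2)) - 1/(60*(t - 1)).
Integrate each term: A/(t−a) contributes A·log|t−a|.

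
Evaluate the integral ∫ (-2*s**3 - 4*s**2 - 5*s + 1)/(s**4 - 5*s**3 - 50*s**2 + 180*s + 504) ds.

-916*log(s - 7)/117 + 605*log(s - 6)/96 + 11*log(s + 2)/288 - 319*log(s + 6)/624 + C

Factor the denominator: (s - 7)*(s - 6)*(s + 2)*(s + 6).
Partial-fraction decomposition: -319/(624*(s + 6)) + 11/(288*(s + 2)) + 605/(96*(s - 6)) - 916/(117*(s - 7)).
Integrate each term: A/(s−a) contributes A·log|s−a|.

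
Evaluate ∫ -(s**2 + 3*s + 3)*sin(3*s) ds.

s**2*cos(3*s)/3 - 2*s*sin(3*s)/9 + s*cos(3*s) - sin(3*s)/3 + 25*cos(3*s)/27 + C

Use integration by parts with u = s**2 + 3*s + 3, dv = -sin(3*s) ds, so v = cos(3*s)/3.
Apply parts 2 times (tabular method): alternate signs, differentiate u down to 0, integrate dv up.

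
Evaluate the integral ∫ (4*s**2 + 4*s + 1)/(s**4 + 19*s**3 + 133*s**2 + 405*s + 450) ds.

Factor the denominator: (s + 3)*(s + 5)**2*(s + 6).
Partial-fraction decomposition: -121/(3*(s + 6)) + 153/(4*(s + 5)) - 81/(2*(s + 5)**2) + 25/(12*(s + 3)).
Integrate each term; A/(s−a) gives A·log|s−a|; A/(s−a)² gives −A/(s−a).

25*log(s + 3)/12 + 153*log(s + 5)/4 - 121*log(s + 6)/3 + 81/(2*s + 10) + C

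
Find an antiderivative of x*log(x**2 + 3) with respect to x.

Let u = x**2 + 3, so du = (2*x) dx.
The integral becomes (1/2)·∫ log(u) du; integrate by parts with u′=log(u), dv′=du.

x**2*log(x**2 + 3)/2 - x**2/2 + 3*log(x**2 + 3)/2 + C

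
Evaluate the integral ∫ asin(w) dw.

Use integration by parts with u = arcsin(w), dv = dw.
Then du = 1/sqrt(-w**2 + 1) dw.

w*asin(w) + sqrt(-w**2 + 1) + C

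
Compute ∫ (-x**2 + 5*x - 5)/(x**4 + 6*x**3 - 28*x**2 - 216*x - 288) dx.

-11*log(x - 6)/960 + 19*log(x + 2)/64 - 41*log(x + 4)/40 + 71*log(x + 6)/96 + C

Factor the denominator: (x - 6)*(x + 2)*(x + 4)*(x + 6).
Partial-fraction decomposition: 71/(96*(x + 6)) - 41/(40*(x + 4)) + 19/(64*(x + 2)) - 11/(960*(x - 6)).
Integrate each term: A/(x−a) contributes A·log|x−a|.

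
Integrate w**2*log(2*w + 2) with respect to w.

Use integration by parts with u = log(2*w + 2), dv = w**2 dw.
Then du = 2/(2*w + 2) dw and v = w**3/3.

w**3*log(2*w + 2)/3 - w**3/9 + w**2/6 - w/3 + log(w + 1)/3 + C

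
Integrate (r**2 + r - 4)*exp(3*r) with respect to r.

(9*r**2 + 3*r - 37)*exp(3*r)/27 + C

Use integration by parts with u = r**2 + r - 4, dv = exp(3*r) dr, so v = exp(3*r)/3.
Apply parts 2 times (tabular method): alternate signs, differentiate u down to 0, integrate dv up.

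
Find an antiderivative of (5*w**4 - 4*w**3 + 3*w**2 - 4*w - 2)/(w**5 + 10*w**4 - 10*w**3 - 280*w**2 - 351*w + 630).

Factor the denominator: (w - 5)*(w - 1)*(w + 3)*(w + 6)*(w + 7).
Partial-fraction decomposition: 6775/(192*(w + 7)) - 7474/(231*(w + 6)) + 275/(192*(w + 3)) + 1/(448*(w - 1)) + 1339/(2112*(w - 5)).
Integrate each term: A/(w−a) contributes A·log|w−a|.

1339*log(w - 5)/2112 + log(w - 1)/448 + 275*log(w + 3)/192 - 7474*log(w + 6)/231 + 6775*log(w + 7)/192 + C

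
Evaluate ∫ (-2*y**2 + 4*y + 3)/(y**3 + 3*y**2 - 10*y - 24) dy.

Factor the denominator: (y - 3)*(y + 2)*(y + 4).
Partial-fraction decomposition: -45/(14*(y + 4)) + 13/(10*(y + 2)) - 3/(35*(y - 3)).
Integrate each term: A/(y−a) contributes A·log|y−a|.

-3*log(y - 3)/35 + 13*log(y + 2)/10 - 45*log(y + 4)/14 + C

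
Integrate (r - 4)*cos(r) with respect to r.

Use integration by parts with u = r - 4, dv = cos(r) dr, so v = sin(r).
Apply parts 1 times (tabular method): alternate signs, differentiate u down to 0, integrate dv up.

r*sin(r) - 4*sin(r) + cos(r) + C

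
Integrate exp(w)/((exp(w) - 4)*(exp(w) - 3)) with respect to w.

log(exp(w) - 4) - log(exp(w) - 3) + C

Let u = e^w, du = e^w dw.
The integral becomes ∫ du/((u-4)(u-3)); decompose into partial fractions.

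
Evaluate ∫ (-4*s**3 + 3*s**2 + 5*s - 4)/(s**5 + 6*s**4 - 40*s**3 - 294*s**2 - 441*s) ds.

4*log(s)/441 - 597*log(s - 7)/4900 - 187*log(s + 3)/225 + 185*log(s + 7)/196 - 29/(30*s + 90) + C

Factor the denominator: s*(s - 7)*(s + 3)**2*(s + 7).
Partial-fraction decomposition: 185/(196*(s + 7)) - 187/(225*(s + 3)) + 29/(30*(s + 3)**2) - 597/(4900*(s - 7)) + 4/(441*s).
Integrate each term; A/(s−a) gives A·log|s−a|; A/(s−a)² gives −A/(s−a).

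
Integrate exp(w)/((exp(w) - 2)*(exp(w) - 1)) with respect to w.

log(exp(w) - 2) - log(exp(w) - 1) + C

Let u = e^w, du = e^w dw.
The integral becomes ∫ du/((u-2)(u-1)); decompose into partial fractions.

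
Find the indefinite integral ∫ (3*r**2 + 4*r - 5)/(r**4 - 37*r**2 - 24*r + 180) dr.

127*log(r - 6)/396 - 3*log(r - 2)/28 + log(r + 3)/9 - 25*log(r + 5)/77 + C

Factor the denominator: (r - 6)*(r - 2)*(r + 3)*(r + 5).
Partial-fraction decomposition: -25/(77*(r + 5)) + 1/(9*(r + 3)) - 3/(28*(r - 2)) + 127/(396*(r - 6)).
Integrate each term: A/(r−a) contributes A·log|r−a|.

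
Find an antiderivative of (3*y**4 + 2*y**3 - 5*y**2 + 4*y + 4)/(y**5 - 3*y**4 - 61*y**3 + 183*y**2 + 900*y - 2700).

Factor the denominator: (y - 6)*(y - 5)*(y - 3)*(y + 5)*(y + 6).
Partial-fraction decomposition: 74/(27*(y + 6)) - 371/(220*(y + 5)) + 67/(108*(y - 3)) - 46/(5*(y - 5)) + 1042/(99*(y - 6)).
Integrate each term: A/(y−a) contributes A·log|y−a|.

1042*log(y - 6)/99 - 46*log(y - 5)/5 + 67*log(y - 3)/108 - 371*log(y + 5)/220 + 74*log(y + 6)/27 + C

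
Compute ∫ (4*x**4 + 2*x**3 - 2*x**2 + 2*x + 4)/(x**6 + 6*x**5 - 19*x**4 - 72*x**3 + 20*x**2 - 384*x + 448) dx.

Factor the denominator: (x - 4)*(x - 1)*(x + 4)*(x + 7)*(x**2 + 4).
Partial-fraction decomposition: (39*x + 98)/(530*(x**2 + 4)) - 4405/(6996*(x + 7)) + 43/(120*(x + 4)) - 1/(60*(x - 1)) + 283/(1320*(x - 4)).
Integrate each term; A/(x−a) gives A·log|x−a|; the (Bx+D)/(x²+p²) term gives a log and an atan.

283*log(x - 4)/1320 - log(x - 1)/60 + 43*log(x + 4)/120 - 4405*log(x + 7)/6996 + 39*log(x**2 + 4)/1060 + 49*atan(x/2)/530 + C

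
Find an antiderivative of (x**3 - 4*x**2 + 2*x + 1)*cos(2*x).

Use integration by parts with u = x**3 - 4*x**2 + 2*x + 1, dv = cos(2*x) dx, so v = sin(2*x)/2.
Apply parts 3 times (tabular method): alternate signs, differentiate u down to 0, integrate dv up.

x**3*sin(2*x)/2 - 2*x**2*sin(2*x) + 3*x**2*cos(2*x)/4 + x*sin(2*x)/4 - 2*x*cos(2*x) + 3*sin(2*x)/2 + cos(2*x)/8 + C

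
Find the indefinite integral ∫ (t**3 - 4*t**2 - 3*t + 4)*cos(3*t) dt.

Use integration by parts with u = t**3 - 4*t**2 - 3*t + 4, dv = cos(3*t) dt, so v = sin(3*t)/3.
Apply parts 3 times (tabular method): alternate signs, differentiate u down to 0, integrate dv up.

t**3*sin(3*t)/3 - 4*t**2*sin(3*t)/3 + t**2*cos(3*t)/3 - 11*t*sin(3*t)/9 - 8*t*cos(3*t)/9 + 44*sin(3*t)/27 - 11*cos(3*t)/27 + C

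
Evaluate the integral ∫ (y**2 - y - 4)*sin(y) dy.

-y**2*cos(y) + 2*y*sin(y) + y*cos(y) - sin(y) + 6*cos(y) + C

Use integration by parts with u = y**2 - y - 4, dv = sin(y) dy, so v = -cos(y).
Apply parts 2 times (tabular method): alternate signs, differentiate u down to 0, integrate dv up.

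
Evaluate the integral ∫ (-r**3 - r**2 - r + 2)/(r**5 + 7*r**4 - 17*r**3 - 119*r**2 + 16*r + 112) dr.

Factor the denominator: (r - 4)*(r - 1)*(r + 1)*(r + 4)*(r + 7).
Partial-fraction decomposition: 101/(528*(r + 7)) - 3/(20*(r + 4)) + 1/(60*(r + 1)) + 1/(240*(r - 1)) - 41/(660*(r - 4)).
Integrate each term: A/(r−a) contributes A·log|r−a|.

-41*log(r - 4)/660 + log(r - 1)/240 + log(r + 1)/60 - 3*log(r + 4)/20 + 101*log(r + 7)/528 + C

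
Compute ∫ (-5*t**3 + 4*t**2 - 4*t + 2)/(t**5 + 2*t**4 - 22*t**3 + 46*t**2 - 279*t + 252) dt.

-18*log(t - 4)/55 + log(t - 1)/80 + 1941*log(t + 7)/5104 - 19*log(t**2 + 9)/580 - 151*atan(t/3)/435 + C

Factor the denominator: (t - 4)*(t - 1)*(t + 7)*(t**2 + 9).
Partial-fraction decomposition: -(19*t + 302)/(290*(t**2 + 9)) + 1941/(5104*(t + 7)) + 1/(80*(t - 1)) - 18/(55*(t - 4)).
Integrate each term; A/(t−a) gives A·log|t−a|; the (Bt+D)/(t²+p²) term gives a log and an atan.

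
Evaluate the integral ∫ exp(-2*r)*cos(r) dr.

Let I denote the integral. Integrate by parts with u = cos(r), dv = exp(-2*r) dr, so v = -exp(-2*r)/2: I = -exp(-2*r)*cos(r)/2 − (1/2)·∫ exp(-2*r)*sin(r) dr.
Apply parts again with u = sin(r), dv = exp(-2*r) dr: ∫ exp(-2*r)*sin(r) dr = -exp(-2*r)*sin(r)/2 + (1/2)·I. Substituting back brings back I: I = exp(-2*r)*sin(r)/4 - exp(-2*r)*cos(r)/2 − (1/4)·I.
Solving for I: (1 + 1/4)·I equals the remaining terms, so I = (4/5)·(exp(-2*r)*sin(r)/4 - exp(-2*r)*cos(r)/2).

exp(-2*r)*sin(r)/5 - 2*exp(-2*r)*cos(r)/5 + C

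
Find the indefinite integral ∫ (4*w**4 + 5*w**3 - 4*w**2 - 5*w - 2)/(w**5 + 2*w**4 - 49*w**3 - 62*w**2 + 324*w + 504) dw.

Factor the denominator: (w - 6)*(w - 3)*(w + 2)**2*(w + 7).
Partial-fraction decomposition: 3863/(1625*(w + 7)) - 11/(40*(w + 2)) + 2/(25*(w + 2)**2) - 203/(375*(w - 3)) + 761/(312*(w - 6)).
Integrate each term; A/(w−a) gives A·log|w−a|; A/(w−a)² gives −A/(w−a).

761*log(w - 6)/312 - 203*log(w - 3)/375 - 11*log(w + 2)/40 + 3863*log(w + 7)/1625 - 2/(25*w + 50) + C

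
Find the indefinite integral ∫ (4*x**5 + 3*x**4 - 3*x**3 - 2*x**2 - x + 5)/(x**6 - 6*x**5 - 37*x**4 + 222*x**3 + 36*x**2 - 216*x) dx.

Factor the denominator: x*(x - 6)**2*(x - 1)*(x + 1)*(x + 6).
Partial-fraction decomposition: 26629/(30240*(x + 6)) + 3/(245*(x + 1)) + 3/(175*(x - 1)) + 366109/(117600*(x - 6)) + 34271/(2520*(x - 6)**2) - 5/(216*x).
Integrate each term; A/(x−a) gives A·log|x−a|; A/(x−a)² gives −A/(x−a).

-5*log(x)/216 + 366109*log(x - 6)/117600 + 3*log(x - 1)/175 + 3*log(x + 1)/245 + 26629*log(x + 6)/30240 - 34271/(2520*x - 15120) + C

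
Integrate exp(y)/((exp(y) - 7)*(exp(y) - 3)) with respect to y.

Let u = e^y, du = e^y dy.
The integral becomes ∫ du/((u-7)(u-3)); decompose into partial fractions.

log(exp(y) - 7)/4 - log(exp(y) - 3)/4 + C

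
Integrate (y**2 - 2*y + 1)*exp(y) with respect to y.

Use integration by parts with u = y**2 - 2*y + 1, dv = exp(y) dy, so v = exp(y).
Apply parts 2 times (tabular method): alternate signs, differentiate u down to 0, integrate dv up.

(y**2 - 4*y + 5)*exp(y) + C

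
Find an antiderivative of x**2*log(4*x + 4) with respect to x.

x**3*log(4*x + 4)/3 - x**3/9 + x**2/6 - x/3 + log(x + 1)/3 + C

Use integration by parts with u = log(4*x + 4), dv = x**2 dx.
Then du = 4/(4*x + 4) dx and v = x**3/3.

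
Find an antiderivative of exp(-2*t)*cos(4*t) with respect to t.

Let I denote the integral. Integrate by parts with u = cos(4*t), dv = exp(-2*t) dt, so v = -exp(-2*t)/2: I = -exp(-2*t)*cos(4*t)/2 − 2·∫ exp(-2*t)*sin(4*t) dt.
Apply parts again with u = sin(4*t), dv = exp(-2*t) dt: ∫ exp(-2*t)*sin(4*t) dt = -exp(-2*t)*sin(4*t)/2 + 2·I. Substituting back brings back I: I = exp(-2*t)*sin(4*t) - exp(-2*t)*cos(4*t)/2 − 4·I.
Solving for I: (1 + 4)·I equals the remaining terms, so I = (1/5)·(exp(-2*t)*sin(4*t) - exp(-2*t)*cos(4*t)/2).

exp(-2*t)*sin(4*t)/5 - exp(-2*t)*cos(4*t)/10 + C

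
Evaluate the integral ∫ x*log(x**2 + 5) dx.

x**2*log(x**2 + 5)/2 - x**2/2 + 5*log(x**2 + 5)/2 + C

Let u = x**2 + 5, so du = (2*x) dx.
The integral becomes (1/2)·∫ log(u) du; integrate by parts with u′=log(u), dv′=du.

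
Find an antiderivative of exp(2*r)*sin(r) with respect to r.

Let I denote the integral. Integrate by parts with u = sin(r), dv = exp(2*r) dr, so v = exp(2*r)/2: I = exp(2*r)*sin(r)/2 − (1/2)·∫ exp(2*r)*cos(r) dr.
Apply parts again with u = cos(r), dv = exp(2*r) dr: ∫ exp(2*r)*cos(r) dr = exp(2*r)*cos(r)/2 + (1/2)·I. Substituting back brings back I: I = exp(2*r)*sin(r)/2 - exp(2*r)*cos(r)/4 − (1/4)·I.
Solving for I: (1 + 1/4)·I equals the remaining terms, so I = (4/5)·(exp(2*r)*sin(r)/2 - exp(2*r)*cos(r)/4).

2*exp(2*r)*sin(r)/5 - exp(2*r)*cos(r)/5 + C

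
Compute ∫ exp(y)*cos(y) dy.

Let I denote the integral. Integrate by parts with u = cos(y), dv = exp(y) dy, so v = exp(y): I = exp(y)*cos(y) + ∫ exp(y)*sin(y) dy.
Apply parts again with u = sin(y), dv = exp(y) dy: ∫ exp(y)*sin(y) dy = exp(y)*sin(y) − I. Substituting back brings back I: I = exp(y)*sin(y) + exp(y)*cos(y) − I.
Solving for I: (1 + 1)·I equals the remaining terms, so I = (1/2)·(exp(y)*sin(y) + exp(y)*cos(y)).

exp(y)*sin(y)/2 + exp(y)*cos(y)/2 + C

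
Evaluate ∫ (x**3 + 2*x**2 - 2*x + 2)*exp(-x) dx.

(-x**3 - 5*x**2 - 8*x - 10)*exp(-x) + C

Use integration by parts with u = x**3 + 2*x**2 - 2*x + 2, dv = exp(-x) dx, so v = -exp(-x).
Apply parts 3 times (tabular method): alternate signs, differentiate u down to 0, integrate dv up.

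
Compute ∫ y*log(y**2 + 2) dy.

y**2*log(y**2 + 2)/2 - y**2/2 + log(y**2 + 2) + C

Let u = y**2 + 2, so du = (2*y) dy.
The integral becomes (1/2)·∫ log(u) du; integrate by parts with u′=log(u), dv′=du.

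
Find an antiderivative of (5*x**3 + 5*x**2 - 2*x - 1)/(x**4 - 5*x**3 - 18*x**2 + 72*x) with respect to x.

Factor the denominator: x*(x - 6)*(x - 3)*(x + 4).
Partial-fraction decomposition: 233/(280*(x + 4)) - 173/(63*(x - 3)) + 1247/(180*(x - 6)) - 1/(72*x).
Integrate each term: A/(x−a) contributes A·log|x−a|.

-log(x)/72 + 1247*log(x - 6)/180 - 173*log(x - 3)/63 + 233*log(x + 4)/280 + C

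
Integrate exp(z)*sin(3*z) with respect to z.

exp(z)*sin(3*z)/10 - 3*exp(z)*cos(3*z)/10 + C

Let I denote the integral. Integrate by parts with u = sin(3*z), dv = exp(z) dz, so v = exp(z): I = exp(z)*sin(3*z) − 3·∫ exp(z)*cos(3*z) dz.
Apply parts again with u = cos(3*z), dv = exp(z) dz: ∫ exp(z)*cos(3*z) dz = exp(z)*cos(3*z) + 3·I. Substituting back brings back I: I = exp(z)*sin(3*z) - 3*exp(z)*cos(3*z) − 9·I.
Solving for I: (1 + 9)·I equals the remaining terms, so I = (1/10)·(exp(z)*sin(3*z) - 3*exp(z)*cos(3*z)).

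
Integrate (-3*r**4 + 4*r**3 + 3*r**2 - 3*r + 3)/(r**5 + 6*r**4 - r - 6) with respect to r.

log(r - 1)/7 - log(r + 1)/10 - 4623*log(r + 6)/1295 + 39*log(r**2 + 1)/148 + 25*atan(r)/74 + C

Factor the denominator: (r - 1)*(r + 1)*(r + 6)*(r**2 + 1).
Partial-fraction decomposition: (39*r + 25)/(74*(r**2 + 1)) - 4623/(1295*(r + 6)) - 1/(10*(r + 1)) + 1/(7*(r - 1)).
Integrate each term; A/(r−a) gives A·log|r−a|; the (Br+D)/(r²+p²) term gives a log and an atan.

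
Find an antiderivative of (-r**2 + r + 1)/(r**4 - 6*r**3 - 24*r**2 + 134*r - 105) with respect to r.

Factor the denominator: (r - 7)*(r - 3)*(r - 1)*(r + 5).
Partial-fraction decomposition: 29/(576*(r + 5)) + 1/(72*(r - 1)) + 5/(64*(r - 3)) - 41/(288*(r - 7)).
Integrate each term: A/(r−a) contributes A·log|r−a|.

-41*log(r - 7)/288 + 5*log(r - 3)/64 + log(r - 1)/72 + 29*log(r + 5)/576 + C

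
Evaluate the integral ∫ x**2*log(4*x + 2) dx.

Use integration by parts with u = log(4*x + 2), dv = x**2 dx.
Then du = 4/(4*x + 2) dx and v = x**3/3.

x**3*log(4*x + 2)/3 - x**3/9 + x**2/12 - x/12 + log(2*x + 1)/24 + C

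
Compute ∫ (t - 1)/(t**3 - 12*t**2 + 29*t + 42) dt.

3*log(t - 7)/4 - 5*log(t - 6)/7 - log(t + 1)/28 + C

Factor the denominator: (t - 7)*(t - 6)*(t + 1).
Partial-fraction decomposition: -1/(28*(t + 1)) - 5/(7*(t - 6)) + 3/(4*(t - 7)).
Integrate each term: A/(t−a) contributes A·log|t−a|.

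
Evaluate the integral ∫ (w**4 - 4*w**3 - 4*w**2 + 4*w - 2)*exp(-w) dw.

(-w**4 + 4*w**2 + 4*w + 6)*exp(-w) + C

Use integration by parts with u = w**4 - 4*w**3 - 4*w**2 + 4*w - 2, dv = exp(-w) dw, so v = -exp(-w).
Apply parts 4 times (tabular method): alternate signs, differentiate u down to 0, integrate dv up.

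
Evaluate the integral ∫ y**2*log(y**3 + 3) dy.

y**3*log(y**3 + 3)/3 - y**3/3 + log(y**3 + 3) + C

Let u = y**3 + 3, so du = (3*y**2) dy.
The integral becomes (1/3)·∫ log(u) du; integrate by parts with u′=log(u), dv′=du.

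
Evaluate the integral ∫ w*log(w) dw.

Use integration by parts with u = log(w), dv = w dw.
Then du = 1/w dw and v = w**2/2.

w**2*log(w)/2 - w**2/4 + C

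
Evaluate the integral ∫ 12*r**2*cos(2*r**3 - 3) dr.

2*sin(2*r**3 - 3) + C

Let u = 2*r**3 - 3, so du = (6*r**2) dr.
Rewriting, the integral becomes 2·∫ cos(u) du = 2·sin(u).
Substituting back, u = 2*r**3 - 3.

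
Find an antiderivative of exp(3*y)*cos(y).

Let I denote the integral. Integrate by parts with u = cos(y), dv = exp(3*y) dy, so v = exp(3*y)/3: I = exp(3*y)*cos(y)/3 + (1/3)·∫ exp(3*y)*sin(y) dy.
Apply parts again with u = sin(y), dv = exp(3*y) dy: ∫ exp(3*y)*sin(y) dy = exp(3*y)*sin(y)/3 − (1/3)·I. Substituting back brings back I: I = exp(3*y)*sin(y)/9 + exp(3*y)*cos(y)/3 − (1/9)·I.
Solving for I: (1 + 1/9)·I equals the remaining terms, so I = (9/10)·(exp(3*y)*sin(y)/9 + exp(3*y)*cos(y)/3).

exp(3*y)*sin(y)/10 + 3*exp(3*y)*cos(y)/10 + C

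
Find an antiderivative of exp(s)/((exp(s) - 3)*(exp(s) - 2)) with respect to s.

log(exp(s) - 3) - log(exp(s) - 2) + C

Let u = e^s, du = e^s ds.
The integral becomes ∫ du/((u-3)(u-2)); decompose into partial fractions.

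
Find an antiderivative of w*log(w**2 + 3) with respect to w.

w**2*log(w**2 + 3)/2 - w**2/2 + 3*log(w**2 + 3)/2 + C

Let u = w**2 + 3, so du = (2*w) dw.
The integral becomes (1/2)·∫ log(u) du; integrate by parts with u′=log(u), dv′=du.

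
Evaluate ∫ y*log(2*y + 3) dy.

Use integration by parts with u = log(2*y + 3), dv = y dy.
Then du = 2/(2*y + 3) dy and v = y**2/2.

y**2*log(2*y + 3)/2 - y**2/4 + 3*y/4 - 9*log(2*y + 3)/8 + C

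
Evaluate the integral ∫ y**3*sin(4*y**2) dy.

-y**2*cos(4*y**2)/8 + sin(4*y**2)/32 + C

Let u = y², du = 2y dy; rewrite as (1/2)∫ u^1·sin(4u) du.
Now integrate by parts 1 time.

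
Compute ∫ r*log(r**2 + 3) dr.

Let u = r**2 + 3, so du = (2*r) dr.
The integral becomes (1/2)·∫ log(u) du; integrate by parts with u′=log(u), dv′=du.

r**2*log(r**2 + 3)/2 - r**2/2 + 3*log(r**2 + 3)/2 + C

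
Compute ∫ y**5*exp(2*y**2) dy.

(2*y**4 - 2*y**2 + 1)*exp(2*y**2)/8 + C

Let u = y², du = 2y dy; rewrite as (1/2)∫ u^2·exp(2u) du.
Now integrate by parts 2 times.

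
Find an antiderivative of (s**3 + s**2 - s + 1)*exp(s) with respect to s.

(s**3 - 2*s**2 + 3*s - 2)*exp(s) + C

Use integration by parts with u = s**3 + s**2 - s + 1, dv = exp(s) ds, so v = exp(s).
Apply parts 3 times (tabular method): alternate signs, differentiate u down to 0, integrate dv up.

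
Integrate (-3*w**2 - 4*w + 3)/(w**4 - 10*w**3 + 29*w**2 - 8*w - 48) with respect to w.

226*log(w - 4)/25 - 9*log(w - 3) - log(w + 1)/25 + 61/(5*w - 20) + C

Factor the denominator: (w - 4)**2*(w - 3)*(w + 1).
Partial-fraction decomposition: -1/(25*(w + 1)) - 9/(w - 3) + 226/(25*(w - 4)) - 61/(5*(w - 4)**2).
Integrate each term; A/(w−a) gives A·log|w−a|; A/(w−a)² gives −A/(w−a).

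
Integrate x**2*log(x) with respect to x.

Use integration by parts with u = log(x), dv = x**2 dx.
Then du = 1/x dx and v = x**3/3.

x**3*log(x)/3 - x**3/9 + C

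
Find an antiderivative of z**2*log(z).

z**3*log(z)/3 - z**3/9 + C

Use integration by parts with u = log(z), dv = z**2 dz.
Then du = 1/z dz and v = z**3/3.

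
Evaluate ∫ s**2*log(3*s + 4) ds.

s**3*log(3*s + 4)/3 - s**3/9 + 2*s**2/9 - 16*s/27 + 64*log(3*s + 4)/81 + C

Use integration by parts with u = log(3*s + 4), dv = s**2 ds.
Then du = 3/(3*s + 4) ds and v = s**3/3.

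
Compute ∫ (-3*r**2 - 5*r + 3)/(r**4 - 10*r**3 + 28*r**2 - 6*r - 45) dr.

-97*log(r - 5)/24 + 131*log(r - 3)/32 - 5*log(r + 1)/96 - 39/(8*r - 24) + C

Factor the denominator: (r - 5)*(r - 3)**2*(r + 1).
Partial-fraction decomposition: -5/(96*(r + 1)) + 131/(32*(r - 3)) + 39/(8*(r - 3)**2) - 97/(24*(r - 5)).
Integrate each term; A/(r−a) gives A·log|r−a|; A/(r−a)² gives −A/(r−a).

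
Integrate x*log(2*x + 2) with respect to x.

x**2*log(2*x + 2)/2 - x**2/4 + x/2 - log(x + 1)/2 + C

Use integration by parts with u = log(2*x + 2), dv = x dx.
Then du = 2/(2*x + 2) dx and v = x**2/2.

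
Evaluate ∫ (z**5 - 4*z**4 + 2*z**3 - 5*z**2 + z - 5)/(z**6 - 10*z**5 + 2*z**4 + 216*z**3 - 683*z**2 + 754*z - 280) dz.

3823*log(z - 7)/3240 - 47*log(z - 4)/486 - 39*log(z - 2)/70 + 41*log(z - 1)/162 + 3005*log(z + 5)/13608 - 5/(54*z - 54) + C

Factor the denominator: (z - 7)*(z - 4)*(z - 2)*(z - 1)**2*(z + 5).
Partial-fraction decomposition: 3005/(13608*(z + 5)) + 41/(162*(z - 1)) + 5/(54*(z - 1)**2) - 39/(70*(z - 2)) - 47/(486*(z - 4)) + 3823/(3240*(z - 7)).
Integrate each term; A/(z−a) gives A·log|z−a|; A/(z−a)² gives −A/(z−a).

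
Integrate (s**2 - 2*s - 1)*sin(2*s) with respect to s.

-s**2*cos(2*s)/2 + s*sin(2*s)/2 + s*cos(2*s) - sin(2*s)/2 + 3*cos(2*s)/4 + C

Use integration by parts with u = s**2 - 2*s - 1, dv = sin(2*s) ds, so v = -cos(2*s)/2.
Apply parts 2 times (tabular method): alternate signs, differentiate u down to 0, integrate dv up.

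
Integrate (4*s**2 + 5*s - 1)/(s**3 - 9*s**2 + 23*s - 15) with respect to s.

Factor the denominator: (s - 5)*(s - 3)*(s - 1).
Partial-fraction decomposition: 1/(s - 1) - 25/(2*(s - 3)) + 31/(2*(s - 5)).
Integrate each term: A/(s−a) contributes A·log|s−a|.

31*log(s - 5)/2 - 25*log(s - 3)/2 + log(s - 1) + C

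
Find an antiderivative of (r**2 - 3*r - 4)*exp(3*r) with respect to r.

Use integration by parts with u = r**2 - 3*r - 4, dv = exp(3*r) dr, so v = exp(3*r)/3.
Apply parts 2 times (tabular method): alternate signs, differentiate u down to 0, integrate dv up.

(9*r**2 - 33*r - 25)*exp(3*r)/27 + C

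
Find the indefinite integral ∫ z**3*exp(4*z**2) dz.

Let u = z², du = 2z dz; rewrite as (1/2)∫ u^1·exp(4u) du.
Now integrate by parts 1 time.

(4*z**2 - 1)*exp(4*z**2)/32 + C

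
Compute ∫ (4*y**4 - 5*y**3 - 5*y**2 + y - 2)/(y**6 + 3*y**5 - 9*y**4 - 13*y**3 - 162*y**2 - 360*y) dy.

log(y)/180 + 313*log(y - 4)/2700 + 20*log(y + 2)/117 - 2993*log(y + 5)/4590 + 35767*log(y**2 + 9)/198900 + 6827*atan(y/3)/33150 + C

Factor the denominator: y*(y - 4)*(y + 2)*(y + 5)*(y**2 + 9).
Partial-fraction decomposition: (35767*y + 61443)/(99450*(y**2 + 9)) - 2993/(4590*(y + 5)) + 20/(117*(y + 2)) + 313/(2700*(y - 4)) + 1/(180*y).
Integrate each term; A/(y−a) gives A·log|y−a|; the (By+D)/(y²+p²) term gives a log and an atan.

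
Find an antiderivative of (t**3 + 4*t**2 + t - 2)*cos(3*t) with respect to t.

Use integration by parts with u = t**3 + 4*t**2 + t - 2, dv = cos(3*t) dt, so v = sin(3*t)/3.
Apply parts 3 times (tabular method): alternate signs, differentiate u down to 0, integrate dv up.

t**3*sin(3*t)/3 + 4*t**2*sin(3*t)/3 + t**2*cos(3*t)/3 + t*sin(3*t)/9 + 8*t*cos(3*t)/9 - 26*sin(3*t)/27 + cos(3*t)/27 + C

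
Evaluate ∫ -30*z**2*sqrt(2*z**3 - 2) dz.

-10*(2*z**3 - 2)**(3/2)/3 + C

Let u = 2*z**3 - 2, so du = (6*z**2) dz.
Rewriting, the integral becomes -5·∫ √u du = -5·(2/3)u^(3/2).
Substituting back, u = 2*z**3 - 2.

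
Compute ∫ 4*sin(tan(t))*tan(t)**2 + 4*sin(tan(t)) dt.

-4*cos(tan(t)) + C

Let u = tan(t), so du = (tan(t)**2 + 1) dt.
Rewriting, the integral becomes 4·∫ sin(u) du = 4·-cos(u).
Substituting back, u = tan(t).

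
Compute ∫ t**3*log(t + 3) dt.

Use integration by parts with u = log(t + 3), dv = t**3 dt.
Then du = 1/(t + 3) dt and v = t**4/4.

t**4*log(t + 3)/4 - t**4/16 + t**3/4 - 9*t**2/8 + 27*t/4 - 81*log(t + 3)/4 + C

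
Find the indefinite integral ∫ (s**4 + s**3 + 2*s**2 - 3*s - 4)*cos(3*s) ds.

s**4*sin(3*s)/3 + s**3*sin(3*s)/3 + 4*s**3*cos(3*s)/9 + 2*s**2*sin(3*s)/9 + s**2*cos(3*s)/3 - 11*s*sin(3*s)/9 + 4*s*cos(3*s)/27 - 112*sin(3*s)/81 - 11*cos(3*s)/27 + C

Use integration by parts with u = s**4 + s**3 + 2*s**2 - 3*s - 4, dv = cos(3*s) ds, so v = sin(3*s)/3.
Apply parts 4 times (tabular method): alternate signs, differentiate u down to 0, integrate dv up.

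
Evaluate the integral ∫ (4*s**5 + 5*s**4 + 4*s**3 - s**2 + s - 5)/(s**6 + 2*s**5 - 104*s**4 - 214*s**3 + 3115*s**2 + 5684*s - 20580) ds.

56454547*log(s - 7)/29811600 + 233*log(s - 2)/12600 + 4955*log(s + 5)/1008 - 25535*log(s + 6)/1352 + 7082*log(s + 7)/441 - 40279/(5460*s - 38220) + C

Factor the denominator: (s - 7)**2*(s - 2)*(s + 5)*(s + 6)*(s + 7).
Partial-fraction decomposition: 7082/(441*(s + 7)) - 25535/(1352*(s + 6)) + 4955/(1008*(s + 5)) + 233/(12600*(s - 2)) + 56454547/(29811600*(s - 7)) + 40279/(5460*(s - 7)**2).
Integrate each term; A/(s−a) gives A·log|s−a|; A/(s−a)² gives −A/(s−a).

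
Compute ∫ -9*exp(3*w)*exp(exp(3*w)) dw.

-3*exp(exp(3*w)) + C

Let u = exp(3*w), so du = (3*exp(3*w)) dw.
Rewriting, the integral becomes -3·∫ e^u du = -3·e^u.
Substituting back, u = exp(3*w).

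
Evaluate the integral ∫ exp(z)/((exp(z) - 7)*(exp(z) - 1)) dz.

log(exp(z) - 7)/6 - log(exp(z) - 1)/6 + C

Let u = e^z, du = e^z dz.
The integral becomes ∫ du/((u-1)(u-7)); decompose into partial fractions.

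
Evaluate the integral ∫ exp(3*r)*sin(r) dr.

3*exp(3*r)*sin(r)/10 - exp(3*r)*cos(r)/10 + C

Let I denote the integral. Integrate by parts with u = sin(r), dv = exp(3*r) dr, so v = exp(3*r)/3: I = exp(3*r)*sin(r)/3 − (1/3)·∫ exp(3*r)*cos(r) dr.
Apply parts again with u = cos(r), dv = exp(3*r) dr: ∫ exp(3*r)*cos(r) dr = exp(3*r)*cos(r)/3 + (1/3)·I. Substituting back brings back I: I = exp(3*r)*sin(r)/3 - exp(3*r)*cos(r)/9 − (1/9)·I.
Solving for I: (1 + 1/9)·I equals the remaining terms, so I = (9/10)·(exp(3*r)*sin(r)/3 - exp(3*r)*cos(r)/9).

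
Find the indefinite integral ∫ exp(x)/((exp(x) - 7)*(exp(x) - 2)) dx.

Let u = e^x, du = e^x dx.
The integral becomes ∫ du/((u-7)(u-2)); decompose into partial fractions.

log(exp(x) - 7)/5 - log(exp(x) - 2)/5 + C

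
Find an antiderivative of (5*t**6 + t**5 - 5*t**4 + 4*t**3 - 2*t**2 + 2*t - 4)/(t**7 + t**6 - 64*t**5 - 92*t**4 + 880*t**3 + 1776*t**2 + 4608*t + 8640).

Factor the denominator: (t - 6)**2*(t + 2)*(t + 5)*(t + 6)*(t**2 + 4).
Partial-fraction decomposition: (31*t - 54)/(800*(t**2 + 4)) + 27259/(2880*(t + 6)) - 2459/(363*(t + 5)) + 5/(192*(t + 2)) + 977653/(435600*(t - 6)) + 14711/(2640*(t - 6)**2).
Integrate each term; A/(t−a) gives A·log|t−a|; the (Bt+D)/(t²+p²) term gives a log and an atan.

977653*log(t - 6)/435600 + 5*log(t + 2)/192 - 2459*log(t + 5)/363 + 27259*log(t + 6)/2880 + 31*log(t**2 + 4)/1600 - 27*atan(t/2)/800 - 14711/(2640*t - 15840) + C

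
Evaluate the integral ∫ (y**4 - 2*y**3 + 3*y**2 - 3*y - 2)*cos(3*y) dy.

y**4*sin(3*y)/3 - 2*y**3*sin(3*y)/3 + 4*y**3*cos(3*y)/9 + 5*y**2*sin(3*y)/9 - 2*y**2*cos(3*y)/3 - 5*y*sin(3*y)/9 + 10*y*cos(3*y)/27 - 64*sin(3*y)/81 - 5*cos(3*y)/27 + C

Use integration by parts with u = y**4 - 2*y**3 + 3*y**2 - 3*y - 2, dv = cos(3*y) dy, so v = sin(3*y)/3.
Apply parts 4 times (tabular method): alternate signs, differentiate u down to 0, integrate dv up.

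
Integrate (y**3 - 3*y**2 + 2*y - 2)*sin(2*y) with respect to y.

-y**3*cos(2*y)/2 + 3*y**2*sin(2*y)/4 + 3*y**2*cos(2*y)/2 - 3*y*sin(2*y)/2 - y*cos(2*y)/4 + sin(2*y)/8 + cos(2*y)/4 + C

Use integration by parts with u = y**3 - 3*y**2 + 2*y - 2, dv = sin(2*y) dy, so v = -cos(2*y)/2.
Apply parts 3 times (tabular method): alternate signs, differentiate u down to 0, integrate dv up.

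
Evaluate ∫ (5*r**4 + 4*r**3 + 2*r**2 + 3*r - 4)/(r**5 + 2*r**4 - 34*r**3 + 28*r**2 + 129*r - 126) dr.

1171*log(r - 3)/500 + 5*log(r - 1)/48 - 46*log(r + 2)/375 + 5353*log(r + 7)/2000 - 134/(25*r - 75) + C

Factor the denominator: (r - 3)**2*(r - 1)*(r + 2)*(r + 7).
Partial-fraction decomposition: 5353/(2000*(r + 7)) - 46/(375*(r + 2)) + 5/(48*(r - 1)) + 1171/(500*(r - 3)) + 134/(25*(r - 3)**2).
Integrate each term; A/(r−a) gives A·log|r−a|; A/(r−a)² gives −A/(r−a).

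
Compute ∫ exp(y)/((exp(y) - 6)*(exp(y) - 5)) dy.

Let u = e^y, du = e^y dy.
The integral becomes ∫ du/((u-6)(u-5)); decompose into partial fractions.

log(exp(y) - 6) - log(exp(y) - 5) + C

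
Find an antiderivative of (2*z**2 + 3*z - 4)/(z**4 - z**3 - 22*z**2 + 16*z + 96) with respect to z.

5*log(z - 4)/6 - 23*log(z - 3)/35 - log(z + 2)/30 - log(z + 4)/7 + C

Factor the denominator: (z - 4)*(z - 3)*(z + 2)*(z + 4).
Partial-fraction decomposition: -1/(7*(z + 4)) - 1/(30*(z + 2)) - 23/(35*(z - 3)) + 5/(6*(z - 4)).
Integrate each term: A/(z−a) contributes A·log|z−a|.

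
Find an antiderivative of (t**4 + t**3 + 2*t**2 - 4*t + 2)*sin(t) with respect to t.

Use integration by parts with u = t**4 + t**3 + 2*t**2 - 4*t + 2, dv = sin(t) dt, so v = -cos(t).
Apply parts 4 times (tabular method): alternate signs, differentiate u down to 0, integrate dv up.

-t**4*cos(t) + 4*t**3*sin(t) - t**3*cos(t) + 3*t**2*sin(t) + 10*t**2*cos(t) - 20*t*sin(t) + 10*t*cos(t) - 10*sin(t) - 22*cos(t) + C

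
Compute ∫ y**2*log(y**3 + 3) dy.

Let u = y**3 + 3, so du = (3*y**2) dy.
The integral becomes (1/3)·∫ log(u) du; integrate by parts with u′=log(u), dv′=du.

y**3*log(y**3 + 3)/3 - y**3/3 + log(y**3 + 3) + C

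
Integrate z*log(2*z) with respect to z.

z**2*(log(z) + log(2))/2 - z**2/4 + C

Use integration by parts with u = log(2*z), dv = z dz.
Then du = 1/z dz and v = z**2/2.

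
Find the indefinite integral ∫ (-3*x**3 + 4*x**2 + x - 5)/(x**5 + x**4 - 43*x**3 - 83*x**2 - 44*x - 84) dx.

-277*log(x - 7)/1950 - 11*log(x + 2)/60 + 781*log(x + 6)/1924 - 149*log(x**2 + 1)/3700 + 117*atan(x)/1850 + C

Factor the denominator: (x - 7)*(x + 2)*(x + 6)*(x**2 + 1).
Partial-fraction decomposition: -(149*x - 117)/(1850*(x**2 + 1)) + 781/(1924*(x + 6)) - 11/(60*(x + 2)) - 277/(1950*(x - 7)).
Integrate each term; A/(x−a) gives A·log|x−a|; the (Bx+D)/(x²+p²) term gives a log and an atan.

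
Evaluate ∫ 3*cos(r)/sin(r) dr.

Let u = sin(r), so du = (cos(r)) dr.
Rewriting, the integral becomes 3·∫ 1/u du = 3·log(u).
Substituting back, u = sin(r).

3*log(sin(r)) + C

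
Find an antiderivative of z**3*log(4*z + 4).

Use integration by parts with u = log(4*z + 4), dv = z**3 dz.
Then du = 4/(4*z + 4) dz and v = z**4/4.

z**4*log(4*z + 4)/4 - z**4/16 + z**3/12 - z**2/8 + z/4 - log(z + 1)/4 + C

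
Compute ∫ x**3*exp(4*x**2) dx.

Let u = x², du = 2x dx; rewrite as (1/2)∫ u^1·exp(4u) du.
Now integrate by parts 1 time.

(4*x**2 - 1)*exp(4*x**2)/32 + C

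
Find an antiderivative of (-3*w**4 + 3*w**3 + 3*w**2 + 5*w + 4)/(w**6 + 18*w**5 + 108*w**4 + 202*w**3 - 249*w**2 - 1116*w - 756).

Factor the denominator: (w - 2)*(w + 1)*(w + 3)**2*(w + 6)*(w + 7).
Partial-fraction decomposition: 2029/(216*(w + 7)) - 2227/(180*(w + 6)) + 5341/(1800*(w + 3)) - 77/(30*(w + 3)**2) + 1/(90*(w + 1)) + 1/(2700*(w - 2)).
Integrate each term; A/(w−a) gives A·log|w−a|; A/(w−a)² gives −A/(w−a).

log(w - 2)/2700 + log(w + 1)/90 + 5341*log(w + 3)/1800 - 2227*log(w + 6)/180 + 2029*log(w + 7)/216 + 77/(30*w + 90) + C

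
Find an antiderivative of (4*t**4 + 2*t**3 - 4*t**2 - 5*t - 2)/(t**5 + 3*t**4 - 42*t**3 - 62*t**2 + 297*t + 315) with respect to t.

Factor the denominator: (t - 5)*(t - 3)*(t + 1)*(t + 3)*(t + 7).
Partial-fraction decomposition: 1751/(576*(t + 7)) - 247/(384*(t + 3)) + 1/(288*(t + 1)) - 65/(96*(t - 3)) + 2623/(1152*(t - 5)).
Integrate each term: A/(t−a) contributes A·log|t−a|.

2623*log(t - 5)/1152 - 65*log(t - 3)/96 + log(t + 1)/288 - 247*log(t + 3)/384 + 1751*log(t + 7)/576 + C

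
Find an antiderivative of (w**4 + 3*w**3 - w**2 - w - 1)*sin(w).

-w**4*cos(w) + 4*w**3*sin(w) - 3*w**3*cos(w) + 9*w**2*sin(w) + 13*w**2*cos(w) - 26*w*sin(w) + 19*w*cos(w) - 19*sin(w) - 25*cos(w) + C

Use integration by parts with u = w**4 + 3*w**3 - w**2 - w - 1, dv = sin(w) dw, so v = -cos(w).
Apply parts 4 times (tabular method): alternate signs, differentiate u down to 0, integrate dv up.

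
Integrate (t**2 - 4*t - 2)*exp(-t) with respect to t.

Use integration by parts with u = t**2 - 4*t - 2, dv = exp(-t) dt, so v = -exp(-t).
Apply parts 2 times (tabular method): alternate signs, differentiate u down to 0, integrate dv up.

(-t**2 + 2*t + 4)*exp(-t) + C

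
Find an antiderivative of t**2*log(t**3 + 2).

t**3*log(t**3 + 2)/3 - t**3/3 + 2*log(t**3 + 2)/3 + C

Let u = t**3 + 2, so du = (3*t**2) dt.
The integral becomes (1/3)·∫ log(u) du; integrate by parts with u′=log(u), dv′=du.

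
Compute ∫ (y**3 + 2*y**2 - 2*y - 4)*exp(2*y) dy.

Use integration by parts with u = y**3 + 2*y**2 - 2*y - 4, dv = exp(2*y) dy, so v = exp(2*y)/2.
Apply parts 3 times (tabular method): alternate signs, differentiate u down to 0, integrate dv up.

(4*y**3 + 2*y**2 - 10*y - 11)*exp(2*y)/8 + C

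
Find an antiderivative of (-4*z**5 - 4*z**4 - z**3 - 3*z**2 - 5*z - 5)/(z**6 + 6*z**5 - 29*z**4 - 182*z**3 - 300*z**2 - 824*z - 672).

Factor the denominator: (z - 6)*(z + 1)*(z + 4)*(z + 7)*(z**2 + 4).
Partial-fraction decomposition: -(1181*z - 6094)/(21200*(z**2 + 4)) - 2225/(477*(z + 7)) + 3103/(1800*(z + 4)) + 1/(315*(z + 1)) - 2819/(2800*(z - 6)).
Integrate each term; A/(z−a) gives A·log|z−a|; the (Bz+D)/(z²+p²) term gives a log and an atan.

-2819*log(z - 6)/2800 + log(z + 1)/315 + 3103*log(z + 4)/1800 - 2225*log(z + 7)/477 - 1181*log(z**2 + 4)/42400 + 3047*atan(z/2)/21200 + C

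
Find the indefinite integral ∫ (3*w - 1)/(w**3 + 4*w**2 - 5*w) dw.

Factor the denominator: w*(w - 1)*(w + 5).
Partial-fraction decomposition: -8/(15*(w + 5)) + 1/(3*(w - 1)) + 1/(5*w).
Integrate each term: A/(w−a) contributes A·log|w−a|.

log(w)/5 + log(w - 1)/3 - 8*log(w + 5)/15 + C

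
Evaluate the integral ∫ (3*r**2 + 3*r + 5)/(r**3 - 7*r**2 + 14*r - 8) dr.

65*log(r - 4)/6 - 23*log(r - 2)/2 + 11*log(r - 1)/3 + C

Factor the denominator: (r - 4)*(r - 2)*(r - 1).
Partial-fraction decomposition: 11/(3*(r - 1)) - 23/(2*(r - 2)) + 65/(6*(r - 4)).
Integrate each term: A/(r−a) contributes A·log|r−a|.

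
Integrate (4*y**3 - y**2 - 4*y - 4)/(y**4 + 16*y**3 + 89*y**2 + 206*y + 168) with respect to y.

-16*log(y + 2)/5 + 109*log(y + 3)/4 - 130*log(y + 4)/3 + 1397*log(y + 7)/60 + C

Factor the denominator: (y + 2)*(y + 3)*(y + 4)*(y + 7).
Partial-fraction decomposition: 1397/(60*(y + 7)) - 130/(3*(y + 4)) + 109/(4*(y + 3)) - 16/(5*(y + 2)).
Integrate each term: A/(y−a) contributes A·log|y−a|.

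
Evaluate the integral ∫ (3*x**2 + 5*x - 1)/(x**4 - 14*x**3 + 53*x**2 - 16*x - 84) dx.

181*log(x - 7)/40 - 137*log(x - 6)/28 + 7*log(x - 2)/20 + log(x + 1)/56 + C

Factor the denominator: (x - 7)*(x - 6)*(x - 2)*(x + 1).
Partial-fraction decomposition: 1/(56*(x + 1)) + 7/(20*(x - 2)) - 137/(28*(x - 6)) + 181/(40*(x - 7)).
Integrate each term: A/(x−a) contributes A·log|x−a|.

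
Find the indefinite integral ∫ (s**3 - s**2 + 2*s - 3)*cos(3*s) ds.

Use integration by parts with u = s**3 - s**2 + 2*s - 3, dv = cos(3*s) ds, so v = sin(3*s)/3.
Apply parts 3 times (tabular method): alternate signs, differentiate u down to 0, integrate dv up.

s**3*sin(3*s)/3 - s**2*sin(3*s)/3 + s**2*cos(3*s)/3 + 4*s*sin(3*s)/9 - 2*s*cos(3*s)/9 - 25*sin(3*s)/27 + 4*cos(3*s)/27 + C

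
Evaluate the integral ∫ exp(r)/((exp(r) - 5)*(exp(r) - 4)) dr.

log(exp(r) - 5) - log(exp(r) - 4) + C

Let u = e^r, du = e^r dr.
The integral becomes ∫ du/((u-5)(u-4)); decompose into partial fractions.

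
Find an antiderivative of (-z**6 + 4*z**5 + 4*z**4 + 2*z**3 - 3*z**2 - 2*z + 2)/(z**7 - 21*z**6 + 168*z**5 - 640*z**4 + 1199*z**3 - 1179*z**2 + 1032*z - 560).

-1343*log(z - 7)/180 + 229*log(z - 5)/104 + 11072*log(z - 4)/2601 + log(z - 1)/72 - 433*log(z**2 + 1)/75140 + 19*atan(z)/37570 - 122/(17*z - 68) + C

Factor the denominator: (z - 7)*(z - 5)*(z - 4)**2*(z - 1)*(z**2 + 1).
Partial-fraction decomposition: -(433*z - 19)/(37570*(z**2 + 1)) + 1/(72*(z - 1)) + 11072/(2601*(z - 4)) + 122/(17*(z - 4)**2) + 229/(104*(z - 5)) - 1343/(180*(z - 7)).
Integrate each term; A/(z−a) gives A·log|z−a|; the (Bz+D)/(z²+p²) term gives a log and an atan.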